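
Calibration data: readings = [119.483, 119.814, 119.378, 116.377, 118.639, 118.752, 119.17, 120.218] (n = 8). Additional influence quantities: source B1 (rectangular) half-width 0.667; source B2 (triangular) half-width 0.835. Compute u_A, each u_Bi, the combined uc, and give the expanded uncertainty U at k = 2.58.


mean = (119.483 + 119.814 + 119.378 + 116.377 + 118.639 + 118.752 + 119.17 + 120.218) / 8 = 118.978875
s = sqrt(sum((x - mean)^2)/(n-1)) = 1.1722735
u_A = s / sqrt(n) = 1.1722735 / sqrt(8) = 0.41446127
u_B1 = 0.667 / sqrt(3) = 0.38509263
u_B2 = 0.835 / sqrt(6) = 0.34088732
uc = sqrt(0.41446127^2 + 0.38509263^2 + 0.34088732^2) = 0.66051392
U = k * uc = 2.58 * 0.66051392
U = 1.7041

1.7041


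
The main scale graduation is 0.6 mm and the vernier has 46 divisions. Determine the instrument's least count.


LC = MSD / n_div
= 0.6 / 46
= 0.0130

0.0130


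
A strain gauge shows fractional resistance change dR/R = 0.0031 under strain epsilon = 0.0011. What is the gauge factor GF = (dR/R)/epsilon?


GF = (dR/R) / epsilon
= 0.0031 / 0.0011
= 2.8182

2.8182


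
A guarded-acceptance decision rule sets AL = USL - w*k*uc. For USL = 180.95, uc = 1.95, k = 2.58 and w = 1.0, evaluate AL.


U = k * uc = 2.58 * 1.95 = 5.031
guard band g = w * U = 1.0 * 5.031 = 5.031
AL = USL - g = 180.95 - 5.031
AL = 175.9190

175.9190


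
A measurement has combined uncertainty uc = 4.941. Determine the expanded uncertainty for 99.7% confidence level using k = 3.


U = k * uc
U = 3 * 4.941
U = 14.8230

14.8230


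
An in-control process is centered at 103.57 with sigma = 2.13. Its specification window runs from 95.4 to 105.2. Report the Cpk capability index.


Cpu = (USL - mean) / (3*sigma) = (105.2 - 103.57) / (3*2.13) = 0.2551
Cpl = (mean - LSL) / (3*sigma) = (103.57 - 95.4) / (3*2.13) = 1.2786
Cpk = min(Cpu, Cpl) = 0.2551

0.2551


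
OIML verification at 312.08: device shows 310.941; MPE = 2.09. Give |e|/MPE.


e = indication - reference = 310.941 - 312.08 = -1.1390
|e| = 1.1390
ratio = |e| / MPE = 1.1390 / 2.09
ratio = 0.5450

0.5450


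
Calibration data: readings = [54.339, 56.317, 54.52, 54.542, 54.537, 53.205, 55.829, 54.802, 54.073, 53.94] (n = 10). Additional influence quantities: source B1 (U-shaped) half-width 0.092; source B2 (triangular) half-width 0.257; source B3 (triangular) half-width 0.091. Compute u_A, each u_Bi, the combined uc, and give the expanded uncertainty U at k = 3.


mean = (54.339 + 56.317 + 54.52 + 54.542 + 54.537 + 53.205 + 55.829 + 54.802 + 54.073 + 53.94) / 10 = 54.6104
s = sqrt(sum((x - mean)^2)/(n-1)) = 0.89687485
u_A = s / sqrt(n) = 0.89687485 / sqrt(10) = 0.28361673
u_B1 = 0.092 / sqrt(2) = 0.065053824
u_B2 = 0.257 / sqrt(6) = 0.10491981
u_B3 = 0.091 / sqrt(6) = 0.037150594
uc = sqrt(0.28361673^2 + 0.065053824^2 + 0.10491981^2 + 0.037150594^2) = 0.31154259
U = k * uc = 3 * 0.31154259
U = 0.9346

0.9346


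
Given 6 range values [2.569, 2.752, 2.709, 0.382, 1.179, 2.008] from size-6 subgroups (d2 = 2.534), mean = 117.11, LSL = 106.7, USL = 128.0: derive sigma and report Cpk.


R_bar = (2.569 + 2.752 + 2.709 + 0.382 + 1.179 + 2.008) / 6 = 1.9331667
sigma = R_bar / d2 = 1.9331667 / 2.534 = 0.76289136
Cp = (USL - LSL)/(6*sigma) = (128.0 - 106.7)/(6*0.76289136) = 4.6533
Cpu = (128.0 - 117.11)/(3*0.76289136) = 4.7582
Cpl = (117.11 - 106.7)/(3*0.76289136) = 4.5485
Cpk = min(Cpu, Cpl) = 4.5485

4.5485


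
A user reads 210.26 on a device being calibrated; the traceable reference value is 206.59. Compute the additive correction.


Correction = standard - reading
= 206.59 - 210.26
= -3.6700

-3.6700


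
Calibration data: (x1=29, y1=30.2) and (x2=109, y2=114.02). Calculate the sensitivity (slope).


slope = (y2 - y1) / (x2 - x1)
= (114.02 - 30.2) / (109 - 29)
= 83.8200 / 80
= 1.0477

1.0477


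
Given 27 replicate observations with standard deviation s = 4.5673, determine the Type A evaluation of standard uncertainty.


u_A = s / sqrt(n)
u_A = 4.5673 / sqrt(27)
u_A = 4.5673 / 5.1961524
u_A = 0.8790

0.8790


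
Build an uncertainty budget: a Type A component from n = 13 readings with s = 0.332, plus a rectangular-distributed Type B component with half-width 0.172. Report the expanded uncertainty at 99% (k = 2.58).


u_A = s / sqrt(n) = 0.332 / sqrt(13) = 0.092080233
u_B = half_width / sqrt(3) = 0.172 / sqrt(3) = 0.099304246
uc = sqrt(u_A^2 + u_B^2) = sqrt(0.092080233^2 + 0.099304246^2) = 0.13542563
U = k * uc = 2.58 * 0.13542563
U = 0.3494

0.3494


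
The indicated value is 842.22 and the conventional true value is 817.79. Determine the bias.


Systematic error = measured - true
= 842.22 - 817.79
= 24.4300

24.4300


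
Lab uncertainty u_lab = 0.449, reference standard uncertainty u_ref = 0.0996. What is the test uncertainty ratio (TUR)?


TUR = u_lab / u_ref
= 0.449 / 0.0996
= 4.5080

4.5080


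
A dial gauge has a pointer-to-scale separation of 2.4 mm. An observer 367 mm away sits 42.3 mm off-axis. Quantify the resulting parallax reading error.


error = h * offset / d
= 2.4 * 42.3 / 367
= 0.2766

0.2766


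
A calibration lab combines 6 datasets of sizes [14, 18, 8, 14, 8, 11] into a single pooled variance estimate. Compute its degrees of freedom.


nu = sum_i (n_i - 1)
nu = ((14 - 1) + (18 - 1) + (8 - 1) + (14 - 1) + (8 - 1) + (11 - 1))
nu = 13 + 17 + 7 + 13 + 7 + 10
nu = 67

67


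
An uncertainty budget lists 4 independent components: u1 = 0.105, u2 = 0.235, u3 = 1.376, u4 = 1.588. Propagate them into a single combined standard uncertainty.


uc = sqrt(0.105^2 + 0.235^2 + 1.376^2 + 1.588^2)
uc = sqrt(4.48137)
uc = 2.1169

2.1169


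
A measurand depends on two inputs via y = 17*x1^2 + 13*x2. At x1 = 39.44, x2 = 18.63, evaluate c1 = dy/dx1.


y = 17*x1^2 + 13*x2
dy/dx1 = 2*17*x1
Evaluate at x1 = 39.44: c1 = 34 * 39.44
c1 = 1340.9600

1340.9600


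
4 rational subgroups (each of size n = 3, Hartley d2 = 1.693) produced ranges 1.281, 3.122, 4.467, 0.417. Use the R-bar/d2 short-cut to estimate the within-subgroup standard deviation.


R_bar = (1.281 + 3.122 + 4.467 + 0.417) / 4
R_bar = 9.287 / 4 = 2.32175
sigma_hat = R_bar / d2 = 2.32175 / 1.693 = 1.3714

1.3714


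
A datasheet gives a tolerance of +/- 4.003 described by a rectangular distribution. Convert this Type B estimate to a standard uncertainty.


u_B = half_width / sqrt(3)
u_B = 4.003 / 1.7320508
u_B = 2.3111

2.3111


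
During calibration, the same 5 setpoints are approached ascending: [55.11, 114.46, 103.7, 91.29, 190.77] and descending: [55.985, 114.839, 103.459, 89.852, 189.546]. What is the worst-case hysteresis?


|55.11 - 55.985| = 0.8750
|114.46 - 114.839| = 0.3790
|103.7 - 103.459| = 0.2410
|91.29 - 89.852| = 1.4380
|190.77 - 189.546| = 1.2240
hysteresis = max(diffs) = 1.4380

1.4380


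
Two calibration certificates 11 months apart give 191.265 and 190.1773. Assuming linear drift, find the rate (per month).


rate = (v2 - v1) / months
= (190.1773 - 191.265) / 11
= -1.0877 / 11
= -0.0989

-0.0989


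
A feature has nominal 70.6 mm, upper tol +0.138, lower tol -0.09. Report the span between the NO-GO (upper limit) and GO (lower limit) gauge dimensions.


GO = nominal - lower_tol (smallest hole = maximum material condition)
GO = 70.6 - 0.09 = 70.51
NO-GO = nominal + upper_tol (largest hole = least material condition)
NO-GO = 70.6 + 0.138 = 70.738
spread = NO-GO - GO = 70.738 - 70.51 = 0.2280

0.2280


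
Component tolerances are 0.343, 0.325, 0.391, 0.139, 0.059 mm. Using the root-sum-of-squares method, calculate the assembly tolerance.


RSS = sqrt(0.343^2 + 0.325^2 + 0.391^2 + 0.139^2 + 0.059^2)
= sqrt(0.398957)
= 0.6316

0.6316


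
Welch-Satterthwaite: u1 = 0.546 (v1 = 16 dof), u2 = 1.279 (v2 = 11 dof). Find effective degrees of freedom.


uc = sqrt(u1^2 + u2^2) = sqrt(0.546^2 + 1.279^2) = 1.3906678
v_eff = uc^4 / (u1^4/v1 + u2^4/v2)
= 1.3906678^4 / (0.546^4/16 + 1.279^4/11)
= 3.7401894 / 0.2488251
v_eff = 15.0314

15.0314


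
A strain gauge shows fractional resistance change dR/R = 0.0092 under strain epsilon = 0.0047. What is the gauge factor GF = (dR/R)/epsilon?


GF = (dR/R) / epsilon
= 0.0092 / 0.0047
= 1.9574

1.9574


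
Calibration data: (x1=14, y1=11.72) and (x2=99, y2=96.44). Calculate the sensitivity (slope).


slope = (y2 - y1) / (x2 - x1)
= (96.44 - 11.72) / (99 - 14)
= 84.7200 / 85
= 0.9967

0.9967


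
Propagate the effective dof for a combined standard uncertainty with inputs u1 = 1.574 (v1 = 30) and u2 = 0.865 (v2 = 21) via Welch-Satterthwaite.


uc = sqrt(u1^2 + u2^2) = sqrt(1.574^2 + 0.865^2) = 1.7960237
v_eff = uc^4 / (u1^4/v1 + u2^4/v2)
= 1.7960237^4 / (1.574^4/30 + 0.865^4/21)
= 10.405148 / 0.23125532
v_eff = 44.9942

44.9942


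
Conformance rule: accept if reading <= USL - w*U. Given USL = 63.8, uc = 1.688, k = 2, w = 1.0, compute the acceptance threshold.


U = k * uc = 2 * 1.688 = 3.376
guard band g = w * U = 1.0 * 3.376 = 3.376
AL = USL - g = 63.8 - 3.376
AL = 60.4240

60.4240


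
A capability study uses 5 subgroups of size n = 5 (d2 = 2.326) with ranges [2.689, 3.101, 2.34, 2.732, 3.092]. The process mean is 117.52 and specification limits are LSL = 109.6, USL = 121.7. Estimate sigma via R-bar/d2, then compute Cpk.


R_bar = (2.689 + 3.101 + 2.34 + 2.732 + 3.092) / 5 = 2.7908
sigma = R_bar / d2 = 2.7908 / 2.326 = 1.199828
Cp = (USL - LSL)/(6*sigma) = (121.7 - 109.6)/(6*1.199828) = 1.6808
Cpu = (121.7 - 117.52)/(3*1.199828) = 1.1613
Cpl = (117.52 - 109.6)/(3*1.199828) = 2.2003
Cpk = min(Cpu, Cpl) = 1.1613

1.1613


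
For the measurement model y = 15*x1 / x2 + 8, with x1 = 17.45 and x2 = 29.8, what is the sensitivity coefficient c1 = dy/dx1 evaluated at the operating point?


y = 15*x1 / x2 + 8
dy/dx1 = 15/x2
Evaluate at x2 = 29.8: c1 = 15 / 29.8
c1 = 0.5034

0.5034


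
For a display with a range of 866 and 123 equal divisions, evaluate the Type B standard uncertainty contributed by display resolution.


resolution = range / divisions
resolution = 866 / 123 = 7.0406504
u_res = resolution / (2*sqrt(3))
u_res = 7.0406504 / 3.4641016
u_res = 2.0325

2.0325


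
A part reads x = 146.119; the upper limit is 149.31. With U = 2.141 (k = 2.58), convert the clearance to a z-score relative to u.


u = U / k = 2.141 / 2.58 = 0.82984496
margin = |USL - x| = |149.31 - 146.119| = 3.191
z = margin / u = 3.191 / 0.82984496
z = 3.8453

3.8453


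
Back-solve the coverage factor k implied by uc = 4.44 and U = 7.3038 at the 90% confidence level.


k = U / uc
k = 7.3038 / 4.44
k = 1.645

1.645


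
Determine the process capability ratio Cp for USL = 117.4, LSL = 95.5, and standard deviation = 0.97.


Cp = (USL - LSL) / (6 * sigma)
= (117.4 - 95.5) / (6 * 0.97)
= 21.9000 / 5.8200
= 3.7629

3.7629


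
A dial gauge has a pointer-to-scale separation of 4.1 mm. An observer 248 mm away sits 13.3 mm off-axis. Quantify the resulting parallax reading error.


error = h * offset / d
= 4.1 * 13.3 / 248
= 0.2199

0.2199


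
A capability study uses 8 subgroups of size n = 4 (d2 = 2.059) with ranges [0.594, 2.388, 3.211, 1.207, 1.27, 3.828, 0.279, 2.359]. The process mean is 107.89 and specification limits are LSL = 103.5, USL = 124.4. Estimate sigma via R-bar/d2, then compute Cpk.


R_bar = (0.594 + 2.388 + 3.211 + 1.207 + 1.27 + 3.828 + 0.279 + 2.359) / 8 = 1.892
sigma = R_bar / d2 = 1.892 / 2.059 = 0.91889267
Cp = (USL - LSL)/(6*sigma) = (124.4 - 103.5)/(6*0.91889267) = 3.7908
Cpu = (124.4 - 107.89)/(3*0.91889267) = 5.9891
Cpl = (107.89 - 103.5)/(3*0.91889267) = 1.5925
Cpk = min(Cpu, Cpl) = 1.5925

1.5925


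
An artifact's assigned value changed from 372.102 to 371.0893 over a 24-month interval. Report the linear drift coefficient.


rate = (v2 - v1) / months
= (371.0893 - 372.102) / 24
= -1.0127 / 24
= -0.0422

-0.0422


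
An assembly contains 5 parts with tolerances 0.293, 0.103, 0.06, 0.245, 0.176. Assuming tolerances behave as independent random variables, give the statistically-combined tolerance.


RSS = sqrt(0.293^2 + 0.103^2 + 0.06^2 + 0.245^2 + 0.176^2)
= sqrt(0.191059)
= 0.4371

0.4371


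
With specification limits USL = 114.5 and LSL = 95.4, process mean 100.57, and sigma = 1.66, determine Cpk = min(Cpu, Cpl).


Cpu = (USL - mean) / (3*sigma) = (114.5 - 100.57) / (3*1.66) = 2.7972
Cpl = (mean - LSL) / (3*sigma) = (100.57 - 95.4) / (3*1.66) = 1.0382
Cpk = min(Cpu, Cpl) = 1.0382

1.0382


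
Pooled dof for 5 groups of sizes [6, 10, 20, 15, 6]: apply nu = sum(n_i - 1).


nu = sum_i (n_i - 1)
nu = ((6 - 1) + (10 - 1) + (20 - 1) + (15 - 1) + (6 - 1))
nu = 5 + 9 + 19 + 14 + 5
nu = 52

52


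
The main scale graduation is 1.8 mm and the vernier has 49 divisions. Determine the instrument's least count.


LC = MSD / n_div
= 1.8 / 49
= 0.0367

0.0367


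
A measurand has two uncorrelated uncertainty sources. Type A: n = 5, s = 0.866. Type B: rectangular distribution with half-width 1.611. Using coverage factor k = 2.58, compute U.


u_A = s / sqrt(n) = 0.866 / sqrt(5) = 0.38728697
u_B = half_width / sqrt(3) = 1.611 / sqrt(3) = 0.93011128
uc = sqrt(u_A^2 + u_B^2) = sqrt(0.38728697^2 + 0.93011128^2) = 1.0075208
U = k * uc = 2.58 * 1.0075208
U = 2.5994

2.5994


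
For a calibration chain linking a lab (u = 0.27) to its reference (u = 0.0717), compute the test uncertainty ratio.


TUR = u_lab / u_ref
= 0.27 / 0.0717
= 3.7657

3.7657


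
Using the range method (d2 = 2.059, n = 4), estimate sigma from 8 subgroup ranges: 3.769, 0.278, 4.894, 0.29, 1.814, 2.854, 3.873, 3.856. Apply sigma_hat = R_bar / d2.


R_bar = (3.769 + 0.278 + 4.894 + 0.29 + 1.814 + 2.854 + 3.873 + 3.856) / 8
R_bar = 21.628 / 8 = 2.7035
sigma_hat = R_bar / d2 = 2.7035 / 2.059 = 1.3130

1.3130


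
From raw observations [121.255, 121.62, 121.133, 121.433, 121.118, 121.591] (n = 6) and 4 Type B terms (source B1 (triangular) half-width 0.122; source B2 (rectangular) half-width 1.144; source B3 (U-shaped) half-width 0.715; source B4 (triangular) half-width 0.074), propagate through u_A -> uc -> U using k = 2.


mean = (121.255 + 121.62 + 121.133 + 121.433 + 121.118 + 121.591) / 6 = 121.3583333
s = sqrt(sum((x - mean)^2)/(n-1)) = 0.22243711
u_A = s / sqrt(n) = 0.22243711 / sqrt(6) = 0.09080957
u_B1 = 0.122 / sqrt(6) = 0.049806291
u_B2 = 1.144 / sqrt(3) = 0.66048871
u_B3 = 0.715 / sqrt(2) = 0.50558135
u_B4 = 0.074 / sqrt(6) = 0.030210373
uc = sqrt(0.09080957^2 + 0.049806291^2 + 0.66048871^2 + 0.50558135^2 + 0.030210373^2) = 0.83874761
U = k * uc = 2 * 0.83874761
U = 1.6775

1.6775


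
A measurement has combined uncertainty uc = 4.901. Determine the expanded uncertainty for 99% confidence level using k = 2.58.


U = k * uc
U = 2.58 * 4.901
U = 12.6446

12.6446


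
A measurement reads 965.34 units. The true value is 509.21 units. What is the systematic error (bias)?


Systematic error = measured - true
= 965.34 - 509.21
= 456.1300

456.1300


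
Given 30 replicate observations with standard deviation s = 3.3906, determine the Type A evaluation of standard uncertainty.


u_A = s / sqrt(n)
u_A = 3.3906 / sqrt(30)
u_A = 3.3906 / 5.4772256
u_A = 0.6190

0.6190


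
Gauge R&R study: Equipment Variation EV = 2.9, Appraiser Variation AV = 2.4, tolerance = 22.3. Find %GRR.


GRR = sqrt(EV^2 + AV^2) = sqrt(2.9^2 + 2.4^2) = 3.764306
%GRR = GRR / tol * 100 = 3.764306 / 22.3 * 100
%GRR = 16.8803

16.8803


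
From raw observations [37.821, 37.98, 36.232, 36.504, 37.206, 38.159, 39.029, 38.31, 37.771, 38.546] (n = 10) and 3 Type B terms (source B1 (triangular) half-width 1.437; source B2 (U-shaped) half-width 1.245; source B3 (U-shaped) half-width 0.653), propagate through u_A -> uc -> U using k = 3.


mean = (37.821 + 37.98 + 36.232 + 36.504 + 37.206 + 38.159 + 39.029 + 38.31 + 37.771 + 38.546) / 10 = 37.7558
s = sqrt(sum((x - mean)^2)/(n-1)) = 0.87946699
u_A = s / sqrt(n) = 0.87946699 / sqrt(10) = 0.27811188
u_B1 = 1.437 / sqrt(6) = 0.58665279
u_B2 = 1.245 / sqrt(2) = 0.88034794
u_B3 = 0.653 / sqrt(2) = 0.46174073
uc = sqrt(0.27811188^2 + 0.58665279^2 + 0.88034794^2 + 0.46174073^2) = 1.1873183
U = k * uc = 3 * 1.1873183
U = 3.5620

3.5620


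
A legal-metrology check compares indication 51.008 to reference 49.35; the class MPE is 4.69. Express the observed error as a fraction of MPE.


e = indication - reference = 51.008 - 49.35 = 1.6580
|e| = 1.6580
ratio = |e| / MPE = 1.6580 / 4.69
ratio = 0.3535

0.3535


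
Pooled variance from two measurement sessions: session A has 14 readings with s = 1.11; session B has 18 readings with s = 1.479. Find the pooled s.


s_p = sqrt(((n1-1)*s1^2 + (n2-1)*s2^2) / (n1+n2-2))
numerator = (14-1)*1.11^2 + (18-1)*1.479^2 = 16.0173 + 37.186497 = 53.203797
denominator = 14 + 18 - 2 = 30
s_p^2 = 53.203797 / 30 = 1.7734599
s_p = sqrt(1.7734599) = 1.3317

1.3317


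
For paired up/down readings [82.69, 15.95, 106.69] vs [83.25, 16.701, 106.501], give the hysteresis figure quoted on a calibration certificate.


|82.69 - 83.25| = 0.5600
|15.95 - 16.701| = 0.7510
|106.69 - 106.501| = 0.1890
hysteresis = max(diffs) = 0.7510

0.7510


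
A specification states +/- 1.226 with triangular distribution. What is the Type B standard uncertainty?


u_B = half_width / sqrt(6)
u_B = 1.226 / 2.4494897
u_B = 0.5005

0.5005


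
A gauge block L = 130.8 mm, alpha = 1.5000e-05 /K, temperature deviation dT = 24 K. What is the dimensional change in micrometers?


dL = L * alpha * dT
= 130.8 * 1.5000e-05 * 24
= 0.0470880 mm
dL_um = 0.0470880 * 1000 = 47.0880 um

47.0880


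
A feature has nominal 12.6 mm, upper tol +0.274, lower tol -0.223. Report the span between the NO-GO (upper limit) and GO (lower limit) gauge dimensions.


GO = nominal - lower_tol (smallest hole = maximum material condition)
GO = 12.6 - 0.223 = 12.377
NO-GO = nominal + upper_tol (largest hole = least material condition)
NO-GO = 12.6 + 0.274 = 12.874
spread = NO-GO - GO = 12.874 - 12.377 = 0.4970

0.4970


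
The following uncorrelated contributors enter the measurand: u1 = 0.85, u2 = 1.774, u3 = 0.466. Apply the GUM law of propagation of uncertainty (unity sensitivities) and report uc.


uc = sqrt(0.85^2 + 1.774^2 + 0.466^2)
uc = sqrt(4.086732)
uc = 2.0216

2.0216


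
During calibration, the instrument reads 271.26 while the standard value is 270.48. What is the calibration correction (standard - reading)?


Correction = standard - reading
= 270.48 - 271.26
= -0.7800

-0.7800


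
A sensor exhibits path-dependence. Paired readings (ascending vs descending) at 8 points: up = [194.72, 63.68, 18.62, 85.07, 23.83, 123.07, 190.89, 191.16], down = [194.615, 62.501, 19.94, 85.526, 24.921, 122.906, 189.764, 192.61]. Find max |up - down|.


|194.72 - 194.615| = 0.1050
|63.68 - 62.501| = 1.1790
|18.62 - 19.94| = 1.3200
|85.07 - 85.526| = 0.4560
|23.83 - 24.921| = 1.0910
|123.07 - 122.906| = 0.1640
|190.89 - 189.764| = 1.1260
|191.16 - 192.61| = 1.4500
hysteresis = max(diffs) = 1.4500

1.4500


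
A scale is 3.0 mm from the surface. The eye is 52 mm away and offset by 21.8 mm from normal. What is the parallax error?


error = h * offset / d
= 3.0 * 21.8 / 52
= 1.2577

1.2577


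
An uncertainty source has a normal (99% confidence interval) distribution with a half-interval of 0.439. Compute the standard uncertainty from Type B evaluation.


u_B = half_width / 2.576
u_B = 0.439 / 2.576
u_B = 0.1704

0.1704


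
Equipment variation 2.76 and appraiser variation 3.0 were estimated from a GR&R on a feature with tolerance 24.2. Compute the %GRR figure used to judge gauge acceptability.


GRR = sqrt(EV^2 + AV^2) = sqrt(2.76^2 + 3.0^2) = 4.0764691
%GRR = GRR / tol * 100 = 4.0764691 / 24.2 * 100
%GRR = 16.8449

16.8449


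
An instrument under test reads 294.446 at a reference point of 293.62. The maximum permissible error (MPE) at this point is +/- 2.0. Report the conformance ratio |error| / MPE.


e = indication - reference = 294.446 - 293.62 = 0.8260
|e| = 0.8260
ratio = |e| / MPE = 0.8260 / 2.0
ratio = 0.4130

0.4130


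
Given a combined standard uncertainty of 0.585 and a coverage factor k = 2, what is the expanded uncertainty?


U = k * uc
U = 2 * 0.585
U = 1.1700

1.1700


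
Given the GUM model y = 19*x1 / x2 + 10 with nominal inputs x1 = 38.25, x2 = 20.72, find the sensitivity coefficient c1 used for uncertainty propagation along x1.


y = 19*x1 / x2 + 10
dy/dx1 = 19/x2
Evaluate at x2 = 20.72: c1 = 19 / 20.72
c1 = 0.9170

0.9170


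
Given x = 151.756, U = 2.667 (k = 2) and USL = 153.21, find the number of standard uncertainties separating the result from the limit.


u = U / k = 2.667 / 2 = 1.3335
margin = |USL - x| = |153.21 - 151.756| = 1.454
z = margin / u = 1.454 / 1.3335
z = 1.0904

1.0904


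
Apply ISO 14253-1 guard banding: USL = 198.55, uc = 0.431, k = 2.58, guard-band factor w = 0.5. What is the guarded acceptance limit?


U = k * uc = 2.58 * 0.431 = 1.11198
guard band g = w * U = 0.5 * 1.11198 = 0.55599
AL = USL - g = 198.55 - 0.55599
AL = 197.9940

197.9940


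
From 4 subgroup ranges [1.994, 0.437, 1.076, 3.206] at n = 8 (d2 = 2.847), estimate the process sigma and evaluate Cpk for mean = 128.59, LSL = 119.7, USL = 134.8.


R_bar = (1.994 + 0.437 + 1.076 + 3.206) / 4 = 1.67825
sigma = R_bar / d2 = 1.67825 / 2.847 = 0.58948015
Cp = (USL - LSL)/(6*sigma) = (134.8 - 119.7)/(6*0.58948015) = 4.2693
Cpu = (134.8 - 128.59)/(3*0.58948015) = 3.5116
Cpl = (128.59 - 119.7)/(3*0.58948015) = 5.0270
Cpk = min(Cpu, Cpl) = 3.5116

3.5116


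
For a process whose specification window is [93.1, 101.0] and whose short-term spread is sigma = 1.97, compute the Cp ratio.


Cp = (USL - LSL) / (6 * sigma)
= (101.0 - 93.1) / (6 * 1.97)
= 7.9000 / 11.8200
= 0.6684

0.6684


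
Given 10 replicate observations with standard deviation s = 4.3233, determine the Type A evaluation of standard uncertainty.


u_A = s / sqrt(n)
u_A = 4.3233 / sqrt(10)
u_A = 4.3233 / 3.1622777
u_A = 1.3671

1.3671


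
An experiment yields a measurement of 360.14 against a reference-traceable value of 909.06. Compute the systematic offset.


Systematic error = measured - true
= 360.14 - 909.06
= -548.9200

-548.9200


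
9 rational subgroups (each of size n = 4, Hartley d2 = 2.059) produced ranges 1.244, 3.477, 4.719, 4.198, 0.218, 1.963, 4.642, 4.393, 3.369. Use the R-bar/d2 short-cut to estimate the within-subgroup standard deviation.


R_bar = (1.244 + 3.477 + 4.719 + 4.198 + 0.218 + 1.963 + 4.642 + 4.393 + 3.369) / 9
R_bar = 28.223 / 9 = 3.1358889
sigma_hat = R_bar / d2 = 3.1358889 / 2.059 = 1.5230

1.5230


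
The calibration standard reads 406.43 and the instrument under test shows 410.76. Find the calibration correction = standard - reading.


Correction = standard - reading
= 406.43 - 410.76
= -4.3300

-4.3300


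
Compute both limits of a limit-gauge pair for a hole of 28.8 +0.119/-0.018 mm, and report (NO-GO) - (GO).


GO = nominal - lower_tol (smallest hole = maximum material condition)
GO = 28.8 - 0.018 = 28.782
NO-GO = nominal + upper_tol (largest hole = least material condition)
NO-GO = 28.8 + 0.119 = 28.919
spread = NO-GO - GO = 28.919 - 28.782 = 0.1370

0.1370


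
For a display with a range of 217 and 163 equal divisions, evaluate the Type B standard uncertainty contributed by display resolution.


resolution = range / divisions
resolution = 217 / 163 = 1.3312883
u_res = resolution / (2*sqrt(3))
u_res = 1.3312883 / 3.4641016
u_res = 0.3843

0.3843


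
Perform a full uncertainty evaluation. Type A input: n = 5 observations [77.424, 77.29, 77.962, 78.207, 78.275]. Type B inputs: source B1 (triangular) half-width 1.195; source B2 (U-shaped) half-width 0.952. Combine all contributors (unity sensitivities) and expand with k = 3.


mean = (77.424 + 77.29 + 77.962 + 78.207 + 78.275) / 5 = 77.8316
s = sqrt(sum((x - mean)^2)/(n-1)) = 0.45111008
u_A = s / sqrt(n) = 0.45111008 / sqrt(5) = 0.20174256
u_B1 = 1.195 / sqrt(6) = 0.48785671
u_B2 = 0.952 / sqrt(2) = 0.67316566
uc = sqrt(0.20174256^2 + 0.48785671^2 + 0.67316566^2) = 0.85548596
U = k * uc = 3 * 0.85548596
U = 2.5665

2.5665


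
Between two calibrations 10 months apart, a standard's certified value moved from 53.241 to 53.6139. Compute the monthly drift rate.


rate = (v2 - v1) / months
= (53.6139 - 53.241) / 10
= 0.3729 / 10
= 0.0373

0.0373


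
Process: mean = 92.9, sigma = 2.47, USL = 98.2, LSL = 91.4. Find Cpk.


Cpu = (USL - mean) / (3*sigma) = (98.2 - 92.9) / (3*2.47) = 0.7152
Cpl = (mean - LSL) / (3*sigma) = (92.9 - 91.4) / (3*2.47) = 0.2024
Cpk = min(Cpu, Cpl) = 0.2024

0.2024


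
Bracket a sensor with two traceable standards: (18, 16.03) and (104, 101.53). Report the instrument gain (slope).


slope = (y2 - y1) / (x2 - x1)
= (101.53 - 16.03) / (104 - 18)
= 85.5000 / 86
= 0.9942

0.9942


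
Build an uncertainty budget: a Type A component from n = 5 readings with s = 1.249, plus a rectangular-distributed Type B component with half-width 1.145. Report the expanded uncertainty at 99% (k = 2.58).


u_A = s / sqrt(n) = 1.249 / sqrt(5) = 0.55856978
u_B = half_width / sqrt(3) = 1.145 / sqrt(3) = 0.66106606
uc = sqrt(u_A^2 + u_B^2) = sqrt(0.55856978^2 + 0.66106606^2) = 0.86545279
U = k * uc = 2.58 * 0.86545279
U = 2.2329

2.2329


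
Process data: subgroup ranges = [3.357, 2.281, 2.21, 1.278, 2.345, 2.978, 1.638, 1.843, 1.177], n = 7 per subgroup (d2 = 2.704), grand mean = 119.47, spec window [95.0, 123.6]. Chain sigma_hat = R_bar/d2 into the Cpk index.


R_bar = (3.357 + 2.281 + 2.21 + 1.278 + 2.345 + 2.978 + 1.638 + 1.843 + 1.177) / 9 = 2.123
sigma = R_bar / d2 = 2.123 / 2.704 = 0.78513314
Cp = (USL - LSL)/(6*sigma) = (123.6 - 95.0)/(6*0.78513314) = 6.0712
Cpu = (123.6 - 119.47)/(3*0.78513314) = 1.7534
Cpl = (119.47 - 95.0)/(3*0.78513314) = 10.3889
Cpk = min(Cpu, Cpl) = 1.7534

1.7534


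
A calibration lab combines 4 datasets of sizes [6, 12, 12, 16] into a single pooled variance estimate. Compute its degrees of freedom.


nu = sum_i (n_i - 1)
nu = ((6 - 1) + (12 - 1) + (12 - 1) + (16 - 1))
nu = 5 + 11 + 11 + 15
nu = 42

42


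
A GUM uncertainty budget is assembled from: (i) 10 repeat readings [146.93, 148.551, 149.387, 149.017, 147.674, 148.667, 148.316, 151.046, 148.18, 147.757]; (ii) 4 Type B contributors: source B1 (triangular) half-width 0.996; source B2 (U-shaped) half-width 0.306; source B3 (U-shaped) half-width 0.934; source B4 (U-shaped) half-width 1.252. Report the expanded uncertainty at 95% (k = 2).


mean = (146.93 + 148.551 + 149.387 + 149.017 + 147.674 + 148.667 + 148.316 + 151.046 + 148.18 + 147.757) / 10 = 148.5525
s = sqrt(sum((x - mean)^2)/(n-1)) = 1.1242075
u_A = s / sqrt(n) = 1.1242075 / sqrt(10) = 0.35550563
u_B1 = 0.996 / sqrt(6) = 0.4066153
u_B2 = 0.306 / sqrt(2) = 0.21637468
u_B3 = 0.934 / sqrt(2) = 0.66043773
u_B4 = 1.252 / sqrt(2) = 0.88529769
uc = sqrt(0.35550563^2 + 0.4066153^2 + 0.21637468^2 + 0.66043773^2 + 0.88529769^2) = 1.2483863
U = k * uc = 2 * 1.2483863
U = 2.4968

2.4968


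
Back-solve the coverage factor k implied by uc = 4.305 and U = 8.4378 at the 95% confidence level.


k = U / uc
k = 8.4378 / 4.305
k = 1.96

1.96


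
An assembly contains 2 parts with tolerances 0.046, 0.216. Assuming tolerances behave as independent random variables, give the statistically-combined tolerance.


RSS = sqrt(0.046^2 + 0.216^2)
= sqrt(0.048772)
= 0.2208

0.2208


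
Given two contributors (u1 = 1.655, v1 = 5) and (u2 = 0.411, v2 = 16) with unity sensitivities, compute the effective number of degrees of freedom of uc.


uc = sqrt(u1^2 + u2^2) = sqrt(1.655^2 + 0.411^2) = 1.7052701
v_eff = uc^4 / (u1^4/v1 + u2^4/v2)
= 1.7052701^4 / (1.655^4/5 + 0.411^4/16)
= 8.4561506 / 1.502235
v_eff = 5.6290

5.6290


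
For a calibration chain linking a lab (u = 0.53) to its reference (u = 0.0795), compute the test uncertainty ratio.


TUR = u_lab / u_ref
= 0.53 / 0.0795
= 6.6667

6.6667


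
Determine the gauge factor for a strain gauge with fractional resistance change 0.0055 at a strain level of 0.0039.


GF = (dR/R) / epsilon
= 0.0055 / 0.0039
= 1.4103

1.4103


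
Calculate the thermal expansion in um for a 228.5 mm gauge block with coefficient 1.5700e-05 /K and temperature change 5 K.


dL = L * alpha * dT
= 228.5 * 1.5700e-05 * 5
= 0.0179372 mm
dL_um = 0.0179372 * 1000 = 17.9372 um

17.9372


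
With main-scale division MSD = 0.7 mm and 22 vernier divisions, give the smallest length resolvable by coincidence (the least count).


LC = MSD / n_div
= 0.7 / 22
= 0.0318

0.0318


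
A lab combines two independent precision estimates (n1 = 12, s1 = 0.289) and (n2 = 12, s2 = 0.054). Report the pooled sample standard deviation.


s_p = sqrt(((n1-1)*s1^2 + (n2-1)*s2^2) / (n1+n2-2))
numerator = (12-1)*0.289^2 + (12-1)*0.054^2 = 0.918731 + 0.032076 = 0.950807
denominator = 12 + 12 - 2 = 22
s_p^2 = 0.950807 / 22 = 0.0432185
s_p = sqrt(0.0432185) = 0.2079

0.2079


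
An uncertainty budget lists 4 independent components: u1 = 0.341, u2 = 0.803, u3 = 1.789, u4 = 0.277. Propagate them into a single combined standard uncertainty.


uc = sqrt(0.341^2 + 0.803^2 + 1.789^2 + 0.277^2)
uc = sqrt(4.03834)
uc = 2.0096

2.0096


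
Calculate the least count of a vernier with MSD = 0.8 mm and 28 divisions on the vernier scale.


LC = MSD / n_div
= 0.8 / 28
= 0.0286

0.0286


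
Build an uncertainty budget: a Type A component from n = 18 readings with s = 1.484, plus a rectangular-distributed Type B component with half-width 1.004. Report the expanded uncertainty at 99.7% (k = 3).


u_A = s / sqrt(n) = 1.484 / sqrt(18) = 0.34978215
u_B = half_width / sqrt(3) = 1.004 / sqrt(3) = 0.57965967
uc = sqrt(u_A^2 + u_B^2) = sqrt(0.34978215^2 + 0.57965967^2) = 0.67701764
U = k * uc = 3 * 0.67701764
U = 2.0311

2.0311


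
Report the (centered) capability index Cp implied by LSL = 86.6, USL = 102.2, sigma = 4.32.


Cp = (USL - LSL) / (6 * sigma)
= (102.2 - 86.6) / (6 * 4.32)
= 15.6000 / 25.9200
= 0.6019

0.6019


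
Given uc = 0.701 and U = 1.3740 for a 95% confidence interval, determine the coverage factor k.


k = U / uc
k = 1.3740 / 0.701
k = 1.96

1.96


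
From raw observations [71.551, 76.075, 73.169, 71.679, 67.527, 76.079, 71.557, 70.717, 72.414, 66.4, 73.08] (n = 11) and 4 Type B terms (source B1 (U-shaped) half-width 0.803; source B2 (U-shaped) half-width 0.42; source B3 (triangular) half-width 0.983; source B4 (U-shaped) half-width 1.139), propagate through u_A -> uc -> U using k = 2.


mean = (71.551 + 76.075 + 73.169 + 71.679 + 67.527 + 76.079 + 71.557 + 70.717 + 72.414 + 66.4 + 73.08) / 11 = 71.84072727
s = sqrt(sum((x - mean)^2)/(n-1)) = 2.9863671
u_A = s / sqrt(n) = 2.9863671 / sqrt(11) = 0.90042356
u_B1 = 0.803 / sqrt(2) = 0.56780675
u_B2 = 0.42 / sqrt(2) = 0.29698485
u_B3 = 0.983 / sqrt(6) = 0.40130807
u_B4 = 1.139 / sqrt(2) = 0.80539462
uc = sqrt(0.90042356^2 + 0.56780675^2 + 0.29698485^2 + 0.40130807^2 + 0.80539462^2) = 1.4251582
U = k * uc = 2 * 1.4251582
U = 2.8503

2.8503


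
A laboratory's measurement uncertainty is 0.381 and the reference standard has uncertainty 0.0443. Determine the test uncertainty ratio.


TUR = u_lab / u_ref
= 0.381 / 0.0443
= 8.6005

8.6005


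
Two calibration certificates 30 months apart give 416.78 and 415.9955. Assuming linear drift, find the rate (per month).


rate = (v2 - v1) / months
= (415.9955 - 416.78) / 30
= -0.7845 / 30
= -0.0261

-0.0261


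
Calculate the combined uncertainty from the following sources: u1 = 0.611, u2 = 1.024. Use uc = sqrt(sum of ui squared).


uc = sqrt(0.611^2 + 1.024^2)
uc = sqrt(1.421897)
uc = 1.1924

1.1924


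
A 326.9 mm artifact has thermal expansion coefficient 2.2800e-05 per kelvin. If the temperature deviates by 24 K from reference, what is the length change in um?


dL = L * alpha * dT
= 326.9 * 2.2800e-05 * 24
= 0.1788797 mm
dL_um = 0.1788797 * 1000 = 178.8797 um

178.8797


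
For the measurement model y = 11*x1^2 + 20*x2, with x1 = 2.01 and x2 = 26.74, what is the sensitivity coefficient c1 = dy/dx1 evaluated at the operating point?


y = 11*x1^2 + 20*x2
dy/dx1 = 2*11*x1
Evaluate at x1 = 2.01: c1 = 22 * 2.01
c1 = 44.2200

44.2200


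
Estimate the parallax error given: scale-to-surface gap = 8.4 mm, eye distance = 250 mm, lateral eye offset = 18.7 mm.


error = h * offset / d
= 8.4 * 18.7 / 250
= 0.6283

0.6283


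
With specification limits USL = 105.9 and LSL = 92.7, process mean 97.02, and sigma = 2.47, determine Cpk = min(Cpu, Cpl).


Cpu = (USL - mean) / (3*sigma) = (105.9 - 97.02) / (3*2.47) = 1.1984
Cpl = (mean - LSL) / (3*sigma) = (97.02 - 92.7) / (3*2.47) = 0.5830
Cpk = min(Cpu, Cpl) = 0.5830

0.5830


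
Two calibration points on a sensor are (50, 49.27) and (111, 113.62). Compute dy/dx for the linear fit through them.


slope = (y2 - y1) / (x2 - x1)
= (113.62 - 49.27) / (111 - 50)
= 64.3500 / 61
= 1.0549

1.0549


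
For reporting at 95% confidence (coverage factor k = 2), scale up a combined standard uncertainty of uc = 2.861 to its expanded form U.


U = k * uc
U = 2 * 2.861
U = 5.7220

5.7220


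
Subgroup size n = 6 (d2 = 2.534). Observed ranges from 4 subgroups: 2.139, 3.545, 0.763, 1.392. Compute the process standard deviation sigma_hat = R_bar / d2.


R_bar = (2.139 + 3.545 + 0.763 + 1.392) / 4
R_bar = 7.839 / 4 = 1.95975
sigma_hat = R_bar / d2 = 1.95975 / 2.534 = 0.7734

0.7734


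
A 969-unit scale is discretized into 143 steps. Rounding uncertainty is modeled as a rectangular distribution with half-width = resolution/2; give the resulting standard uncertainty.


resolution = range / divisions
resolution = 969 / 143 = 6.7762238
u_res = resolution / (2*sqrt(3))
u_res = 6.7762238 / 3.4641016
u_res = 1.9561

1.9561


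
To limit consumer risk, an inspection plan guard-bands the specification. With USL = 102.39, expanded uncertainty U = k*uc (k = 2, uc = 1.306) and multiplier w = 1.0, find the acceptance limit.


U = k * uc = 2 * 1.306 = 2.612
guard band g = w * U = 1.0 * 2.612 = 2.612
AL = USL - g = 102.39 - 2.612
AL = 99.7780

99.7780


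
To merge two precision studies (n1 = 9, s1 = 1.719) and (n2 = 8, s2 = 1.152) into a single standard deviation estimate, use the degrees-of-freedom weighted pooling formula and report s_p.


s_p = sqrt(((n1-1)*s1^2 + (n2-1)*s2^2) / (n1+n2-2))
numerator = (9-1)*1.719^2 + (8-1)*1.152^2 = 23.639688 + 9.289728 = 32.929416
denominator = 9 + 8 - 2 = 15
s_p^2 = 32.929416 / 15 = 2.1952944
s_p = sqrt(2.1952944) = 1.4817

1.4817


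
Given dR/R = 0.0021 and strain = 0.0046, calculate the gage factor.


GF = (dR/R) / epsilon
= 0.0021 / 0.0046
= 0.4565

0.4565


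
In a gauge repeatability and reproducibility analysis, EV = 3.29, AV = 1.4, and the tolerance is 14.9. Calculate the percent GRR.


GRR = sqrt(EV^2 + AV^2) = sqrt(3.29^2 + 1.4^2) = 3.575486
%GRR = GRR / tol * 100 = 3.575486 / 14.9 * 100
%GRR = 23.9966

23.9966


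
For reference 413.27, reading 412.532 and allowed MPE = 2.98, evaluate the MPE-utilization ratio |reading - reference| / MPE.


e = indication - reference = 412.532 - 413.27 = -0.7380
|e| = 0.7380
ratio = |e| / MPE = 0.7380 / 2.98
ratio = 0.2477

0.2477


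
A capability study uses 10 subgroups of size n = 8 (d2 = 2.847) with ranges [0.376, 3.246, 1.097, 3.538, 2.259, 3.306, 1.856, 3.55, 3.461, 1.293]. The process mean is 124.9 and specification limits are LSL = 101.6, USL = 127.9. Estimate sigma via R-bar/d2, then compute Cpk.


R_bar = (0.376 + 3.246 + 1.097 + 3.538 + 2.259 + 3.306 + 1.856 + 3.55 + 3.461 + 1.293) / 10 = 2.3982
sigma = R_bar / d2 = 2.3982 / 2.847 = 0.84236038
Cp = (USL - LSL)/(6*sigma) = (127.9 - 101.6)/(6*0.84236038) = 5.2036
Cpu = (127.9 - 124.9)/(3*0.84236038) = 1.1871
Cpl = (124.9 - 101.6)/(3*0.84236038) = 9.2201
Cpk = min(Cpu, Cpl) = 1.1871

1.1871


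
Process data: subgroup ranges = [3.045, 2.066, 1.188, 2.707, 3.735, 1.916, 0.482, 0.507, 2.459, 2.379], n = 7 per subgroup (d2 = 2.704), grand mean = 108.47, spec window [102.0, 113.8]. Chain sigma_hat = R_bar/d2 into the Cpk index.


R_bar = (3.045 + 2.066 + 1.188 + 2.707 + 3.735 + 1.916 + 0.482 + 0.507 + 2.459 + 2.379) / 10 = 2.0484
sigma = R_bar / d2 = 2.0484 / 2.704 = 0.75754438
Cp = (USL - LSL)/(6*sigma) = (113.8 - 102.0)/(6*0.75754438) = 2.5961
Cpu = (113.8 - 108.47)/(3*0.75754438) = 2.3453
Cpl = (108.47 - 102.0)/(3*0.75754438) = 2.8469
Cpk = min(Cpu, Cpl) = 2.3453

2.3453


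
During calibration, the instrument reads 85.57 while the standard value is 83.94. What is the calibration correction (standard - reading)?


Correction = standard - reading
= 83.94 - 85.57
= -1.6300

-1.6300


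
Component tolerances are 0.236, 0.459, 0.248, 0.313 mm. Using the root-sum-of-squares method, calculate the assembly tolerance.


RSS = sqrt(0.236^2 + 0.459^2 + 0.248^2 + 0.313^2)
= sqrt(0.42585)
= 0.6526

0.6526


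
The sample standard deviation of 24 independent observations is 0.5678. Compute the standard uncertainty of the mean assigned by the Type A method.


u_A = s / sqrt(n)
u_A = 0.5678 / sqrt(24)
u_A = 0.5678 / 4.8989795
u_A = 0.1159

0.1159


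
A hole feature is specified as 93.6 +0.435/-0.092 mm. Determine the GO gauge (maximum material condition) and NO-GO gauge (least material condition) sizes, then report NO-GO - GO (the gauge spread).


GO = nominal - lower_tol (smallest hole = maximum material condition)
GO = 93.6 - 0.092 = 93.508
NO-GO = nominal + upper_tol (largest hole = least material condition)
NO-GO = 93.6 + 0.435 = 94.035
spread = NO-GO - GO = 94.035 - 93.508 = 0.5270

0.5270


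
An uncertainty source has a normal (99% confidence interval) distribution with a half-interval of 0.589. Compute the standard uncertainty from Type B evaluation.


u_B = half_width / 2.576
u_B = 0.589 / 2.576
u_B = 0.2286

0.2286


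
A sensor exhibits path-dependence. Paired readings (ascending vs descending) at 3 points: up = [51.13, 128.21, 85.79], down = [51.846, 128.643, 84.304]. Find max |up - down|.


|51.13 - 51.846| = 0.7160
|128.21 - 128.643| = 0.4330
|85.79 - 84.304| = 1.4860
hysteresis = max(diffs) = 1.4860

1.4860


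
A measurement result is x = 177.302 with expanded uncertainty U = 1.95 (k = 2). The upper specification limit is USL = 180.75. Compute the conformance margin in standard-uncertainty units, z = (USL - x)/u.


u = U / k = 1.95 / 2 = 0.975
margin = |USL - x| = |180.75 - 177.302| = 3.448
z = margin / u = 3.448 / 0.975
z = 3.5364

3.5364


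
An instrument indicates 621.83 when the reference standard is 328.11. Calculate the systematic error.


Systematic error = measured - true
= 621.83 - 328.11
= 293.7200

293.7200


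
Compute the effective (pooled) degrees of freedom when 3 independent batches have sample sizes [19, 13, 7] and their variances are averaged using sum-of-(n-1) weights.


nu = sum_i (n_i - 1)
nu = ((19 - 1) + (13 - 1) + (7 - 1))
nu = 18 + 12 + 6
nu = 36

36


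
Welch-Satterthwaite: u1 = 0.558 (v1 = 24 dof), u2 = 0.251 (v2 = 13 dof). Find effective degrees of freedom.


uc = sqrt(u1^2 + u2^2) = sqrt(0.558^2 + 0.251^2) = 0.61185374
v_eff = uc^4 / (u1^4/v1 + u2^4/v2)
= 0.61185374^4 / (0.558^4/24 + 0.251^4/13)
= 0.14014915 / 0.0043447982
v_eff = 32.2568

32.2568


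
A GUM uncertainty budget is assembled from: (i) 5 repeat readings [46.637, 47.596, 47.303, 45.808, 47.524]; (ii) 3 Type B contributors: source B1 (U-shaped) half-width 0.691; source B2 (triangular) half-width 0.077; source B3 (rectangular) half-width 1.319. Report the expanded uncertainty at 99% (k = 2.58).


mean = (46.637 + 47.596 + 47.303 + 45.808 + 47.524) / 5 = 46.9736
s = sqrt(sum((x - mean)^2)/(n-1)) = 0.75345026
u_A = s / sqrt(n) = 0.75345026 / sqrt(5) = 0.3369532
u_B1 = 0.691 / sqrt(2) = 0.48861079
u_B2 = 0.077 / sqrt(6) = 0.031435118
u_B3 = 1.319 / sqrt(3) = 0.76152501
uc = sqrt(0.3369532^2 + 0.48861079^2 + 0.031435118^2 + 0.76152501^2) = 0.96601577
U = k * uc = 2.58 * 0.96601577
U = 2.4923

2.4923
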